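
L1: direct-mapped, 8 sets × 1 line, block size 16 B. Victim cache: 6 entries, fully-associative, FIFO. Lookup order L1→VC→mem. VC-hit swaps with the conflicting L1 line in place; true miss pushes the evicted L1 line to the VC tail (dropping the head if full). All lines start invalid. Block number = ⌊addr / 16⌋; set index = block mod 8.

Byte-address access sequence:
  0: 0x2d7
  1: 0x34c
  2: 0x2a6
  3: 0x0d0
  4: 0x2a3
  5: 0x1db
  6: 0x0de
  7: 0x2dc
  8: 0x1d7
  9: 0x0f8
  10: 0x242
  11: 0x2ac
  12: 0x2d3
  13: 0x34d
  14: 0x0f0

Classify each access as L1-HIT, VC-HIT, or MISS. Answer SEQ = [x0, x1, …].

#0 0x2d7→b45/s5 MISS; vc=[]
#1 0x34c→b52/s4 MISS; vc=[]
#2 0x2a6→b42/s2 MISS; vc=[]
#3 0xd0→b13/s5 MISS; vc=[45]
#4 0x2a3→b42/s2 L1-HIT; vc=[45]
#5 0x1db→b29/s5 MISS; vc=[45,13]
#6 0xde→b13/s5 VC-HIT; vc=[45,29]
#7 0x2dc→b45/s5 VC-HIT; vc=[13,29]
#8 0x1d7→b29/s5 VC-HIT; vc=[13,45]
#9 0xf8→b15/s7 MISS; vc=[13,45]
#10 0x242→b36/s4 MISS; vc=[13,45,52]
#11 0x2ac→b42/s2 L1-HIT; vc=[13,45,52]
#12 0x2d3→b45/s5 VC-HIT; vc=[13,29,52]
#13 0x34d→b52/s4 VC-HIT; vc=[13,29,36]
#14 0xf0→b15/s7 L1-HIT; vc=[13,29,36]

SEQ = [MISS, MISS, MISS, MISS, L1-HIT, MISS, VC-HIT, VC-HIT, VC-HIT, MISS, MISS, L1-HIT, VC-HIT, VC-HIT, L1-HIT]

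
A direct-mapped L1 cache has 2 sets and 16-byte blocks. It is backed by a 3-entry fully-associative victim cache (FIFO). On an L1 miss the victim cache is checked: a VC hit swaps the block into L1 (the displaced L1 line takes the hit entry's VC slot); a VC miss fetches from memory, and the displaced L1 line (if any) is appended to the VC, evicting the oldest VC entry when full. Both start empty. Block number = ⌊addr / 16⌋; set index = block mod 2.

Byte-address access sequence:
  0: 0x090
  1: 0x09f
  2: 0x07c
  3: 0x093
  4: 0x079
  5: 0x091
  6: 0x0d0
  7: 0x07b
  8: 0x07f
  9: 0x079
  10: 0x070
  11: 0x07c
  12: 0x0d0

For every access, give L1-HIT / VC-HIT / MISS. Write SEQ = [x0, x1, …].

  [0] addr=0x90 blk=9 s=1: MISS | VC []
  [1] addr=0x9f blk=9 s=1: L1-HIT | VC []
  [2] addr=0x7c blk=7 s=1: MISS | VC [9]
  [3] addr=0x93 blk=9 s=1: VC-HIT | VC [7]
  [4] addr=0x79 blk=7 s=1: VC-HIT | VC [9]
  [5] addr=0x91 blk=9 s=1: VC-HIT | VC [7]
  [6] addr=0xd0 blk=13 s=1: MISS | VC [7, 9]
  [7] addr=0x7b blk=7 s=1: VC-HIT | VC [13, 9]
  [8] addr=0x7f blk=7 s=1: L1-HIT | VC [13, 9]
  [9] addr=0x79 blk=7 s=1: L1-HIT | VC [13, 9]
  [10] addr=0x70 blk=7 s=1: L1-HIT | VC [13, 9]
  [11] addr=0x7c blk=7 s=1: L1-HIT | VC [13, 9]
  [12] addr=0xd0 blk=13 s=1: VC-HIT | VC [7, 9]

SEQ = [MISS, L1-HIT, MISS, VC-HIT, VC-HIT, VC-HIT, MISS, VC-HIT, L1-HIT, L1-HIT, L1-HIT, L1-HIT, VC-HIT]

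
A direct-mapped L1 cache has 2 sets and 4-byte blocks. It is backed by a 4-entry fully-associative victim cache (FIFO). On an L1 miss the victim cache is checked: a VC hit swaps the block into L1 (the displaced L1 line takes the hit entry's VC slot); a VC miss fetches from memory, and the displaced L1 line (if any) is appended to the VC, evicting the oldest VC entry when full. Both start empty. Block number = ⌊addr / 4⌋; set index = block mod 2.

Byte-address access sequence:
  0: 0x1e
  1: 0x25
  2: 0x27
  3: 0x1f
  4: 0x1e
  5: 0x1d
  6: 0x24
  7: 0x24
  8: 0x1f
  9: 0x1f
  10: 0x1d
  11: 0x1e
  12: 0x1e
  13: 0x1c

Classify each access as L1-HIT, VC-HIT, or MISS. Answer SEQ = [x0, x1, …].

SEQ = [MISS, MISS, L1-HIT, VC-HIT, L1-HIT, L1-HIT, VC-HIT, L1-HIT, VC-HIT, L1-HIT, L1-HIT, L1-HIT, L1-HIT, L1-HIT]

0: 0x1e (blk 7, set 1) → MISS  vc=[]
1: 0x25 (blk 9, set 1) → MISS  vc=[7]
2: 0x27 (blk 9, set 1) → L1-HIT  vc=[7]
3: 0x1f (blk 7, set 1) → VC-HIT  vc=[9]
4: 0x1e (blk 7, set 1) → L1-HIT  vc=[9]
5: 0x1d (blk 7, set 1) → L1-HIT  vc=[9]
6: 0x24 (blk 9, set 1) → VC-HIT  vc=[7]
7: 0x24 (blk 9, set 1) → L1-HIT  vc=[7]
8: 0x1f (blk 7, set 1) → VC-HIT  vc=[9]
9: 0x1f (blk 7, set 1) → L1-HIT  vc=[9]
10: 0x1d (blk 7, set 1) → L1-HIT  vc=[9]
11: 0x1e (blk 7, set 1) → L1-HIT  vc=[9]
12: 0x1e (blk 7, set 1) → L1-HIT  vc=[9]
13: 0x1c (blk 7, set 1) → L1-HIT  vc=[9]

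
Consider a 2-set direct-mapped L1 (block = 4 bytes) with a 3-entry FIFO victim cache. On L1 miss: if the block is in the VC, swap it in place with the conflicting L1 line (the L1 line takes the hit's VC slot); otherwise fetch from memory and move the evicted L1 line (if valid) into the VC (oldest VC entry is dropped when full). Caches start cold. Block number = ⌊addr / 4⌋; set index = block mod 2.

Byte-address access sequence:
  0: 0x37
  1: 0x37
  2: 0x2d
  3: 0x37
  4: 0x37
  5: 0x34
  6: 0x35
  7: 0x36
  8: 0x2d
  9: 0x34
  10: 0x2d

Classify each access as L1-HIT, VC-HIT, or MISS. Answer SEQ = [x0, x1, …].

0: 0x37 (blk 13, set 1) → MISS  vc=[]
1: 0x37 (blk 13, set 1) → L1-HIT  vc=[]
2: 0x2d (blk 11, set 1) → MISS  vc=[13]
3: 0x37 (blk 13, set 1) → VC-HIT  vc=[11]
4: 0x37 (blk 13, set 1) → L1-HIT  vc=[11]
5: 0x34 (blk 13, set 1) → L1-HIT  vc=[11]
6: 0x35 (blk 13, set 1) → L1-HIT  vc=[11]
7: 0x36 (blk 13, set 1) → L1-HIT  vc=[11]
8: 0x2d (blk 11, set 1) → VC-HIT  vc=[13]
9: 0x34 (blk 13, set 1) → VC-HIT  vc=[11]
10: 0x2d (blk 11, set 1) → VC-HIT  vc=[13]

SEQ = [MISS, L1-HIT, MISS, VC-HIT, L1-HIT, L1-HIT, L1-HIT, L1-HIT, VC-HIT, VC-HIT, VC-HIT]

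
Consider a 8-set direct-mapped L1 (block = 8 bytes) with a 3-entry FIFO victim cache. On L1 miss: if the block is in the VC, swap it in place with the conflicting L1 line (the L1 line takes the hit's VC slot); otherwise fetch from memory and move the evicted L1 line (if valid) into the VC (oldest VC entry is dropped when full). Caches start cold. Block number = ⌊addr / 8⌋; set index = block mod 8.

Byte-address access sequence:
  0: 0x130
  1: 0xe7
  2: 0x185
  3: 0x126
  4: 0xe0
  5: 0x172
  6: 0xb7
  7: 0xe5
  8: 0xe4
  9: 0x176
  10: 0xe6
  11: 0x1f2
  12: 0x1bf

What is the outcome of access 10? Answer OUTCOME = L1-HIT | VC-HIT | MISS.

0: 0x130 (blk 38, set 6) → MISS  vc=[]
1: 0xe7 (blk 28, set 4) → MISS  vc=[]
2: 0x185 (blk 48, set 0) → MISS  vc=[]
3: 0x126 (blk 36, set 4) → MISS  vc=[28]
4: 0xe0 (blk 28, set 4) → VC-HIT  vc=[36]
5: 0x172 (blk 46, set 6) → MISS  vc=[36, 38]
6: 0xb7 (blk 22, set 6) → MISS  vc=[36, 38, 46]
7: 0xe5 (blk 28, set 4) → L1-HIT  vc=[36, 38, 46]
8: 0xe4 (blk 28, set 4) → L1-HIT  vc=[36, 38, 46]
9: 0x176 (blk 46, set 6) → VC-HIT  vc=[36, 38, 22]
10: 0xe6 (blk 28, set 4) → L1-HIT  vc=[36, 38, 22]
11: 0x1f2 (blk 62, set 6) → MISS  vc=[38, 22, 46]
12: 0x1bf (blk 55, set 7) → MISS  vc=[38, 22, 46]

OUTCOME = L1-HIT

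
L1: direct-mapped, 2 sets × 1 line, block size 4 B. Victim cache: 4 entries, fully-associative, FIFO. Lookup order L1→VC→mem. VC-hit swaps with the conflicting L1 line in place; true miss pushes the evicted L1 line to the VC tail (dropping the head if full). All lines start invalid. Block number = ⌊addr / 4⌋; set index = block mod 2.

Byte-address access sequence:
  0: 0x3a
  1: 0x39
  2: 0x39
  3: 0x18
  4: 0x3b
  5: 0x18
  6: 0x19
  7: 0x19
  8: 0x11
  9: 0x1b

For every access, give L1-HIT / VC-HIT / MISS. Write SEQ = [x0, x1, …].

  [0] addr=0x3a blk=14 s=0: MISS | VC []
  [1] addr=0x39 blk=14 s=0: L1-HIT | VC []
  [2] addr=0x39 blk=14 s=0: L1-HIT | VC []
  [3] addr=0x18 blk=6 s=0: MISS | VC [14]
  [4] addr=0x3b blk=14 s=0: VC-HIT | VC [6]
  [5] addr=0x18 blk=6 s=0: VC-HIT | VC [14]
  [6] addr=0x19 blk=6 s=0: L1-HIT | VC [14]
  [7] addr=0x19 blk=6 s=0: L1-HIT | VC [14]
  [8] addr=0x11 blk=4 s=0: MISS | VC [14, 6]
  [9] addr=0x1b blk=6 s=0: VC-HIT | VC [14, 4]

SEQ = [MISS, L1-HIT, L1-HIT, MISS, VC-HIT, VC-HIT, L1-HIT, L1-HIT, MISS, VC-HIT]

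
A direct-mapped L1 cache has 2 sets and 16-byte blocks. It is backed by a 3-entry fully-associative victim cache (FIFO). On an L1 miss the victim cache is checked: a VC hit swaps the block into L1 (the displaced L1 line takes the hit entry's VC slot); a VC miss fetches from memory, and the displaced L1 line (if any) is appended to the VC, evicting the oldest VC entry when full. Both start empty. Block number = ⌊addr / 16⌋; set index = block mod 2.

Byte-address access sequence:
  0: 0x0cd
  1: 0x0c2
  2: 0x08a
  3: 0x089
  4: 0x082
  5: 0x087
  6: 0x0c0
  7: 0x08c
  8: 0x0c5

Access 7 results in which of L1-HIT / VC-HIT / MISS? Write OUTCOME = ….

  [0] addr=0xcd blk=12 s=0: MISS | VC []
  [1] addr=0xc2 blk=12 s=0: L1-HIT | VC []
  [2] addr=0x8a blk=8 s=0: MISS | VC [12]
  [3] addr=0x89 blk=8 s=0: L1-HIT | VC [12]
  [4] addr=0x82 blk=8 s=0: L1-HIT | VC [12]
  [5] addr=0x87 blk=8 s=0: L1-HIT | VC [12]
  [6] addr=0xc0 blk=12 s=0: VC-HIT | VC [8]
  [7] addr=0x8c blk=8 s=0: VC-HIT | VC [12]
  [8] addr=0xc5 blk=12 s=0: VC-HIT | VC [8]

OUTCOME = VC-HIT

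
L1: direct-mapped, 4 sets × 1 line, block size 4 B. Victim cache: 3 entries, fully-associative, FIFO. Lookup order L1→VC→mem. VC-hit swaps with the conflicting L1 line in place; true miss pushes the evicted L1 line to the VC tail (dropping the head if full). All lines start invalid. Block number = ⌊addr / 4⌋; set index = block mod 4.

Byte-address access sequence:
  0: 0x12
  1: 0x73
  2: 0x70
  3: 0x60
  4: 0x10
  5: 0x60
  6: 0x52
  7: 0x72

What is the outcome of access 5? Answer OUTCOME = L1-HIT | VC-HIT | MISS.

OUTCOME = VC-HIT

0: 0x12 (blk 4, set 0) → MISS  vc=[]
1: 0x73 (blk 28, set 0) → MISS  vc=[4]
2: 0x70 (blk 28, set 0) → L1-HIT  vc=[4]
3: 0x60 (blk 24, set 0) → MISS  vc=[4, 28]
4: 0x10 (blk 4, set 0) → VC-HIT  vc=[24, 28]
5: 0x60 (blk 24, set 0) → VC-HIT  vc=[4, 28]
6: 0x52 (blk 20, set 0) → MISS  vc=[4, 28, 24]
7: 0x72 (blk 28, set 0) → VC-HIT  vc=[4, 20, 24]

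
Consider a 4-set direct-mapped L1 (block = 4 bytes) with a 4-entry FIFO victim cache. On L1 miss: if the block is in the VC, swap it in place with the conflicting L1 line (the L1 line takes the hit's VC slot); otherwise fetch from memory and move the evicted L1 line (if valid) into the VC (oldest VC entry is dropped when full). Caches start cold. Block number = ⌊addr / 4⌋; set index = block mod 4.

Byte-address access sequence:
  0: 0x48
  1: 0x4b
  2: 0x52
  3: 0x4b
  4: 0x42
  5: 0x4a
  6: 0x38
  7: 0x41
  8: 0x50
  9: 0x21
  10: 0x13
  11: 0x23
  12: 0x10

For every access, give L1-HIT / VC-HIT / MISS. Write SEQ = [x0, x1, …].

SEQ = [MISS, L1-HIT, MISS, L1-HIT, MISS, L1-HIT, MISS, L1-HIT, VC-HIT, MISS, MISS, VC-HIT, VC-HIT]

#0 0x48→b18/s2 MISS; vc=[]
#1 0x4b→b18/s2 L1-HIT; vc=[]
#2 0x52→b20/s0 MISS; vc=[]
#3 0x4b→b18/s2 L1-HIT; vc=[]
#4 0x42→b16/s0 MISS; vc=[20]
#5 0x4a→b18/s2 L1-HIT; vc=[20]
#6 0x38→b14/s2 MISS; vc=[20,18]
#7 0x41→b16/s0 L1-HIT; vc=[20,18]
#8 0x50→b20/s0 VC-HIT; vc=[16,18]
#9 0x21→b8/s0 MISS; vc=[16,18,20]
#10 0x13→b4/s0 MISS; vc=[16,18,20,8]
#11 0x23→b8/s0 VC-HIT; vc=[16,18,20,4]
#12 0x10→b4/s0 VC-HIT; vc=[16,18,20,8]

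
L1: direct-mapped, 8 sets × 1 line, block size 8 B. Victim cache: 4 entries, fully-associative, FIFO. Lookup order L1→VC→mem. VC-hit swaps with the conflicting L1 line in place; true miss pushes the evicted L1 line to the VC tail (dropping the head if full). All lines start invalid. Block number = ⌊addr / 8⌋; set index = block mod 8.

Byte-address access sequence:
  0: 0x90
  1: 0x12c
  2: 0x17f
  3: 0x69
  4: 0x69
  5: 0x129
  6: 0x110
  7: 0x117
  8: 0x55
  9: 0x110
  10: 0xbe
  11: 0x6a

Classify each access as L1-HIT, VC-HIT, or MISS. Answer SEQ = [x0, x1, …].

0: 0x90 (blk 18, set 2) → MISS  vc=[]
1: 0x12c (blk 37, set 5) → MISS  vc=[]
2: 0x17f (blk 47, set 7) → MISS  vc=[]
3: 0x69 (blk 13, set 5) → MISS  vc=[37]
4: 0x69 (blk 13, set 5) → L1-HIT  vc=[37]
5: 0x129 (blk 37, set 5) → VC-HIT  vc=[13]
6: 0x110 (blk 34, set 2) → MISS  vc=[13, 18]
7: 0x117 (blk 34, set 2) → L1-HIT  vc=[13, 18]
8: 0x55 (blk 10, set 2) → MISS  vc=[13, 18, 34]
9: 0x110 (blk 34, set 2) → VC-HIT  vc=[13, 18, 10]
10: 0xbe (blk 23, set 7) → MISS  vc=[13, 18, 10, 47]
11: 0x6a (blk 13, set 5) → VC-HIT  vc=[37, 18, 10, 47]

SEQ = [MISS, MISS, MISS, MISS, L1-HIT, VC-HIT, MISS, L1-HIT, MISS, VC-HIT, MISS, VC-HIT]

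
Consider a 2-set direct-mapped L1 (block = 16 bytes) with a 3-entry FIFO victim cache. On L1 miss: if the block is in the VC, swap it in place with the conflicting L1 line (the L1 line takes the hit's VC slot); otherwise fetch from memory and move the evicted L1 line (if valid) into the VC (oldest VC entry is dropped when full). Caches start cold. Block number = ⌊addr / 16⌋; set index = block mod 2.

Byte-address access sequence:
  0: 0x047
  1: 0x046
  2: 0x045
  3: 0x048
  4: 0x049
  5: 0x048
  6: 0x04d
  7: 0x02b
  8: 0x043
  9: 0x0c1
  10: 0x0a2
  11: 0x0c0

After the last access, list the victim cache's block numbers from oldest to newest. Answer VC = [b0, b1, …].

#0 0x47→b4/s0 MISS; vc=[]
#1 0x46→b4/s0 L1-HIT; vc=[]
#2 0x45→b4/s0 L1-HIT; vc=[]
#3 0x48→b4/s0 L1-HIT; vc=[]
#4 0x49→b4/s0 L1-HIT; vc=[]
#5 0x48→b4/s0 L1-HIT; vc=[]
#6 0x4d→b4/s0 L1-HIT; vc=[]
#7 0x2b→b2/s0 MISS; vc=[4]
#8 0x43→b4/s0 VC-HIT; vc=[2]
#9 0xc1→b12/s0 MISS; vc=[2,4]
#10 0xa2→b10/s0 MISS; vc=[2,4,12]
#11 0xc0→b12/s0 VC-HIT; vc=[2,4,10]

VC = [2, 4, 10]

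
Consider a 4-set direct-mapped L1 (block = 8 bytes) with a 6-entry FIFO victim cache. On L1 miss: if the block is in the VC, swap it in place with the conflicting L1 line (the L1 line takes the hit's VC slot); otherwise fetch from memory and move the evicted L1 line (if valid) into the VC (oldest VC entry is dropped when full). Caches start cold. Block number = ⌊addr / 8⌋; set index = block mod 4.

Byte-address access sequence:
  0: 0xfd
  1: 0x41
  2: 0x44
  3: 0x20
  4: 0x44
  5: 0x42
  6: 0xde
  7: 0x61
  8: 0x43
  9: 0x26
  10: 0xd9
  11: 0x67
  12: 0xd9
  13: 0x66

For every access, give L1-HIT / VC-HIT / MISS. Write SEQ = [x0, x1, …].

0: 0xfd (blk 31, set 3) → MISS  vc=[]
1: 0x41 (blk 8, set 0) → MISS  vc=[]
2: 0x44 (blk 8, set 0) → L1-HIT  vc=[]
3: 0x20 (blk 4, set 0) → MISS  vc=[8]
4: 0x44 (blk 8, set 0) → VC-HIT  vc=[4]
5: 0x42 (blk 8, set 0) → L1-HIT  vc=[4]
6: 0xde (blk 27, set 3) → MISS  vc=[4, 31]
7: 0x61 (blk 12, set 0) → MISS  vc=[4, 31, 8]
8: 0x43 (blk 8, set 0) → VC-HIT  vc=[4, 31, 12]
9: 0x26 (blk 4, set 0) → VC-HIT  vc=[8, 31, 12]
10: 0xd9 (blk 27, set 3) → L1-HIT  vc=[8, 31, 12]
11: 0x67 (blk 12, set 0) → VC-HIT  vc=[8, 31, 4]
12: 0xd9 (blk 27, set 3) → L1-HIT  vc=[8, 31, 4]
13: 0x66 (blk 12, set 0) → L1-HIT  vc=[8, 31, 4]

SEQ = [MISS, MISS, L1-HIT, MISS, VC-HIT, L1-HIT, MISS, MISS, VC-HIT, VC-HIT, L1-HIT, VC-HIT, L1-HIT, L1-HIT]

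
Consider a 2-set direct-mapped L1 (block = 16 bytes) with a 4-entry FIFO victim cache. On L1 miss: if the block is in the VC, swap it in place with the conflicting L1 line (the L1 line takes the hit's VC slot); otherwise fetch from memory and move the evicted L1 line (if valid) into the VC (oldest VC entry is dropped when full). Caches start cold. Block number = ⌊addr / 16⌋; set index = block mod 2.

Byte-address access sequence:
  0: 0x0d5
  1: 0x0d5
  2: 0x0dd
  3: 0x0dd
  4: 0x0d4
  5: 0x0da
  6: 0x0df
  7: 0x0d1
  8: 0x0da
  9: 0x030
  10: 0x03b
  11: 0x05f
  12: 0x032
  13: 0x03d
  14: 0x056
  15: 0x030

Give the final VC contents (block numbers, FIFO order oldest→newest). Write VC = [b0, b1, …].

VC = [13, 5]

0: 0xd5 (blk 13, set 1) → MISS  vc=[]
1: 0xd5 (blk 13, set 1) → L1-HIT  vc=[]
2: 0xdd (blk 13, set 1) → L1-HIT  vc=[]
3: 0xdd (blk 13, set 1) → L1-HIT  vc=[]
4: 0xd4 (blk 13, set 1) → L1-HIT  vc=[]
5: 0xda (blk 13, set 1) → L1-HIT  vc=[]
6: 0xdf (blk 13, set 1) → L1-HIT  vc=[]
7: 0xd1 (blk 13, set 1) → L1-HIT  vc=[]
8: 0xda (blk 13, set 1) → L1-HIT  vc=[]
9: 0x30 (blk 3, set 1) → MISS  vc=[13]
10: 0x3b (blk 3, set 1) → L1-HIT  vc=[13]
11: 0x5f (blk 5, set 1) → MISS  vc=[13, 3]
12: 0x32 (blk 3, set 1) → VC-HIT  vc=[13, 5]
13: 0x3d (blk 3, set 1) → L1-HIT  vc=[13, 5]
14: 0x56 (blk 5, set 1) → VC-HIT  vc=[13, 3]
15: 0x30 (blk 3, set 1) → VC-HIT  vc=[13, 5]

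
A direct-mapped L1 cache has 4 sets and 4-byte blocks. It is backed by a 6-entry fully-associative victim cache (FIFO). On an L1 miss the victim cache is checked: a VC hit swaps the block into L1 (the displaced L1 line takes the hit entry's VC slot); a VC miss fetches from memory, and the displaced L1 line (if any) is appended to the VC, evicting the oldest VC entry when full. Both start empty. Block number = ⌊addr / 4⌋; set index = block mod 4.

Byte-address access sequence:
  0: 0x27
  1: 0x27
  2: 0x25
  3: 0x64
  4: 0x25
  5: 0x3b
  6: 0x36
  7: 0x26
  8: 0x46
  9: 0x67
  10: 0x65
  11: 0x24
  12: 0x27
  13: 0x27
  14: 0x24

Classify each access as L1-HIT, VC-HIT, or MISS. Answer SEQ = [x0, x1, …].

#0 0x27→b9/s1 MISS; vc=[]
#1 0x27→b9/s1 L1-HIT; vc=[]
#2 0x25→b9/s1 L1-HIT; vc=[]
#3 0x64→b25/s1 MISS; vc=[9]
#4 0x25→b9/s1 VC-HIT; vc=[25]
#5 0x3b→b14/s2 MISS; vc=[25]
#6 0x36→b13/s1 MISS; vc=[25,9]
#7 0x26→b9/s1 VC-HIT; vc=[25,13]
#8 0x46→b17/s1 MISS; vc=[25,13,9]
#9 0x67→b25/s1 VC-HIT; vc=[17,13,9]
#10 0x65→b25/s1 L1-HIT; vc=[17,13,9]
#11 0x24→b9/s1 VC-HIT; vc=[17,13,25]
#12 0x27→b9/s1 L1-HIT; vc=[17,13,25]
#13 0x27→b9/s1 L1-HIT; vc=[17,13,25]
#14 0x24→b9/s1 L1-HIT; vc=[17,13,25]

SEQ = [MISS, L1-HIT, L1-HIT, MISS, VC-HIT, MISS, MISS, VC-HIT, MISS, VC-HIT, L1-HIT, VC-HIT, L1-HIT, L1-HIT, L1-HIT]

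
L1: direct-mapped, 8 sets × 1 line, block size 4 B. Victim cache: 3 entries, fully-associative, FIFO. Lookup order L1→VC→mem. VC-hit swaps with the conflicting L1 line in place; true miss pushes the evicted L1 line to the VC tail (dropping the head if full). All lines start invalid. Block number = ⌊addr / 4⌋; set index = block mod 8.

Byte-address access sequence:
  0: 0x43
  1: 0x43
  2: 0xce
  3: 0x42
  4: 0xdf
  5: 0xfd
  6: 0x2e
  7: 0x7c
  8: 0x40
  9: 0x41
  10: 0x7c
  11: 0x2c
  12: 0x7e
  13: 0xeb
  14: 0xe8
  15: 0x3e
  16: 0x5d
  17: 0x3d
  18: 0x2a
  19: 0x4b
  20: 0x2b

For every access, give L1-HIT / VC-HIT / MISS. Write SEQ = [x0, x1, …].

SEQ = [MISS, L1-HIT, MISS, L1-HIT, MISS, MISS, MISS, MISS, L1-HIT, L1-HIT, L1-HIT, L1-HIT, L1-HIT, MISS, L1-HIT, MISS, MISS, VC-HIT, MISS, MISS, VC-HIT]

  [0] addr=0x43 blk=16 s=0: MISS | VC []
  [1] addr=0x43 blk=16 s=0: L1-HIT | VC []
  [2] addr=0xce blk=51 s=3: MISS | VC []
  [3] addr=0x42 blk=16 s=0: L1-HIT | VC []
  [4] addr=0xdf blk=55 s=7: MISS | VC []
  [5] addr=0xfd blk=63 s=7: MISS | VC [55]
  [6] addr=0x2e blk=11 s=3: MISS | VC [55, 51]
  [7] addr=0x7c blk=31 s=7: MISS | VC [55, 51, 63]
  [8] addr=0x40 blk=16 s=0: L1-HIT | VC [55, 51, 63]
  [9] addr=0x41 blk=16 s=0: L1-HIT | VC [55, 51, 63]
  [10] addr=0x7c blk=31 s=7: L1-HIT | VC [55, 51, 63]
  [11] addr=0x2c blk=11 s=3: L1-HIT | VC [55, 51, 63]
  [12] addr=0x7e blk=31 s=7: L1-HIT | VC [55, 51, 63]
  [13] addr=0xeb blk=58 s=2: MISS | VC [55, 51, 63]
  [14] addr=0xe8 blk=58 s=2: L1-HIT | VC [55, 51, 63]
  [15] addr=0x3e blk=15 s=7: MISS | VC [51, 63, 31]
  [16] addr=0x5d blk=23 s=7: MISS | VC [63, 31, 15]
  [17] addr=0x3d blk=15 s=7: VC-HIT | VC [63, 31, 23]
  [18] addr=0x2a blk=10 s=2: MISS | VC [31, 23, 58]
  [19] addr=0x4b blk=18 s=2: MISS | VC [23, 58, 10]
  [20] addr=0x2b blk=10 s=2: VC-HIT | VC [23, 58, 18]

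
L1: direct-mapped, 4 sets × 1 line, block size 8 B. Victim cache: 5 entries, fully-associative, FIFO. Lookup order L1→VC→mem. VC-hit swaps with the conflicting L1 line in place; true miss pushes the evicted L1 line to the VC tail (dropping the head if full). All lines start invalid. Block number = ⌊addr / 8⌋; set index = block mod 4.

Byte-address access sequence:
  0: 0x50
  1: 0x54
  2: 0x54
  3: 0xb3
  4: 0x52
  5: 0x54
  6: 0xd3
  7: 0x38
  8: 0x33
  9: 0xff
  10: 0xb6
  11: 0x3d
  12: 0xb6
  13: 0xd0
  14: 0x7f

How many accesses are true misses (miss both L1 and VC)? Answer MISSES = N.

0: 0x50 (blk 10, set 2) → MISS  vc=[]
1: 0x54 (blk 10, set 2) → L1-HIT  vc=[]
2: 0x54 (blk 10, set 2) → L1-HIT  vc=[]
3: 0xb3 (blk 22, set 2) → MISS  vc=[10]
4: 0x52 (blk 10, set 2) → VC-HIT  vc=[22]
5: 0x54 (blk 10, set 2) → L1-HIT  vc=[22]
6: 0xd3 (blk 26, set 2) → MISS  vc=[22, 10]
7: 0x38 (blk 7, set 3) → MISS  vc=[22, 10]
8: 0x33 (blk 6, set 2) → MISS  vc=[22, 10, 26]
9: 0xff (blk 31, set 3) → MISS  vc=[22, 10, 26, 7]
10: 0xb6 (blk 22, set 2) → VC-HIT  vc=[6, 10, 26, 7]
11: 0x3d (blk 7, set 3) → VC-HIT  vc=[6, 10, 26, 31]
12: 0xb6 (blk 22, set 2) → L1-HIT  vc=[6, 10, 26, 31]
13: 0xd0 (blk 26, set 2) → VC-HIT  vc=[6, 10, 22, 31]
14: 0x7f (blk 15, set 3) → MISS  vc=[6, 10, 22, 31, 7]

MISSES = 7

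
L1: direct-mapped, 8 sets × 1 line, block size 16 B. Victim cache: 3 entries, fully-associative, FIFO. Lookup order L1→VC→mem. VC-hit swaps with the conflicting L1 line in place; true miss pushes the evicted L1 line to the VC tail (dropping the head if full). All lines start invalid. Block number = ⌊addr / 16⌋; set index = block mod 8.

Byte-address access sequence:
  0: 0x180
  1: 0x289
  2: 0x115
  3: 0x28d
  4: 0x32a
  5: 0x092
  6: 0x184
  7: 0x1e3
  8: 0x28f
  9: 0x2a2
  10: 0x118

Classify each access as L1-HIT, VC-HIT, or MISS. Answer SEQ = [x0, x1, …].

  [0] addr=0x180 blk=24 s=0: MISS | VC []
  [1] addr=0x289 blk=40 s=0: MISS | VC [24]
  [2] addr=0x115 blk=17 s=1: MISS | VC [24]
  [3] addr=0x28d blk=40 s=0: L1-HIT | VC [24]
  [4] addr=0x32a blk=50 s=2: MISS | VC [24]
  [5] addr=0x92 blk=9 s=1: MISS | VC [24, 17]
  [6] addr=0x184 blk=24 s=0: VC-HIT | VC [40, 17]
  [7] addr=0x1e3 blk=30 s=6: MISS | VC [40, 17]
  [8] addr=0x28f blk=40 s=0: VC-HIT | VC [24, 17]
  [9] addr=0x2a2 blk=42 s=2: MISS | VC [24, 17, 50]
  [10] addr=0x118 blk=17 s=1: VC-HIT | VC [24, 9, 50]

SEQ = [MISS, MISS, MISS, L1-HIT, MISS, MISS, VC-HIT, MISS, VC-HIT, MISS, VC-HIT]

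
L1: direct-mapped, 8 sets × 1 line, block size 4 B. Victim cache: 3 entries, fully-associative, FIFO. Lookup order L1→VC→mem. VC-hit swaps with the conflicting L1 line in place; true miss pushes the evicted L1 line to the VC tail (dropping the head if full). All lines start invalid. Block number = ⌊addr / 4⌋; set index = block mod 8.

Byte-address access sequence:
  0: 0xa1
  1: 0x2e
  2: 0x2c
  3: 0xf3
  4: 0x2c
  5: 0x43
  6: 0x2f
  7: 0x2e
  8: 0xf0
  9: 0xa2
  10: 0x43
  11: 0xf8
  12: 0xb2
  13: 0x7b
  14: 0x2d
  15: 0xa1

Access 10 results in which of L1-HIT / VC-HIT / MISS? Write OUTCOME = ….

  [0] addr=0xa1 blk=40 s=0: MISS | VC []
  [1] addr=0x2e blk=11 s=3: MISS | VC []
  [2] addr=0x2c blk=11 s=3: L1-HIT | VC []
  [3] addr=0xf3 blk=60 s=4: MISS | VC []
  [4] addr=0x2c blk=11 s=3: L1-HIT | VC []
  [5] addr=0x43 blk=16 s=0: MISS | VC [40]
  [6] addr=0x2f blk=11 s=3: L1-HIT | VC [40]
  [7] addr=0x2e blk=11 s=3: L1-HIT | VC [40]
  [8] addr=0xf0 blk=60 s=4: L1-HIT | VC [40]
  [9] addr=0xa2 blk=40 s=0: VC-HIT | VC [16]
  [10] addr=0x43 blk=16 s=0: VC-HIT | VC [40]
  [11] addr=0xf8 blk=62 s=6: MISS | VC [40]
  [12] addr=0xb2 blk=44 s=4: MISS | VC [40, 60]
  [13] addr=0x7b blk=30 s=6: MISS | VC [40, 60, 62]
  [14] addr=0x2d blk=11 s=3: L1-HIT | VC [40, 60, 62]
  [15] addr=0xa1 blk=40 s=0: VC-HIT | VC [16, 60, 62]

OUTCOME = VC-HIT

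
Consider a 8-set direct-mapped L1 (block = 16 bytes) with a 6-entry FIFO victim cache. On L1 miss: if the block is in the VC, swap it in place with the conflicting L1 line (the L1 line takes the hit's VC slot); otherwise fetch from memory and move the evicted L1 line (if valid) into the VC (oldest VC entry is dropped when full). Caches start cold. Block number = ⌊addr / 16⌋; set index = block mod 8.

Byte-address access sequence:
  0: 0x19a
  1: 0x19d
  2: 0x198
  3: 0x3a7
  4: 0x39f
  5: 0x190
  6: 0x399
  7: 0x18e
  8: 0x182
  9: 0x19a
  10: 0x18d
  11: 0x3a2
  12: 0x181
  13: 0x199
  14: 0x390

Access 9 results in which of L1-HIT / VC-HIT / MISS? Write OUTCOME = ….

OUTCOME = VC-HIT

0: 0x19a (blk 25, set 1) → MISS  vc=[]
1: 0x19d (blk 25, set 1) → L1-HIT  vc=[]
2: 0x198 (blk 25, set 1) → L1-HIT  vc=[]
3: 0x3a7 (blk 58, set 2) → MISS  vc=[]
4: 0x39f (blk 57, set 1) → MISS  vc=[25]
5: 0x190 (blk 25, set 1) → VC-HIT  vc=[57]
6: 0x399 (blk 57, set 1) → VC-HIT  vc=[25]
7: 0x18e (blk 24, set 0) → MISS  vc=[25]
8: 0x182 (blk 24, set 0) → L1-HIT  vc=[25]
9: 0x19a (blk 25, set 1) → VC-HIT  vc=[57]
10: 0x18d (blk 24, set 0) → L1-HIT  vc=[57]
11: 0x3a2 (blk 58, set 2) → L1-HIT  vc=[57]
12: 0x181 (blk 24, set 0) → L1-HIT  vc=[57]
13: 0x199 (blk 25, set 1) → L1-HIT  vc=[57]
14: 0x390 (blk 57, set 1) → VC-HIT  vc=[25]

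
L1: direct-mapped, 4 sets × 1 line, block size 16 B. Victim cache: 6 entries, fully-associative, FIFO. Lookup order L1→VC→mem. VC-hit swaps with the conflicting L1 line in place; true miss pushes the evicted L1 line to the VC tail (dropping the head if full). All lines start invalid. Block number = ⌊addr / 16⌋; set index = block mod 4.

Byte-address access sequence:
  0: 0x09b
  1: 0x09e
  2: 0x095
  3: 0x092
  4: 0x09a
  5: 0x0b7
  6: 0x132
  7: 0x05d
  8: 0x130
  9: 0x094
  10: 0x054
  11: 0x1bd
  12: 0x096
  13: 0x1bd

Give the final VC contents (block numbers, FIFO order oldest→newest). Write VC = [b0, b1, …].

VC = [11, 5, 19]

#0 0x9b→b9/s1 MISS; vc=[]
#1 0x9e→b9/s1 L1-HIT; vc=[]
#2 0x95→b9/s1 L1-HIT; vc=[]
#3 0x92→b9/s1 L1-HIT; vc=[]
#4 0x9a→b9/s1 L1-HIT; vc=[]
#5 0xb7→b11/s3 MISS; vc=[]
#6 0x132→b19/s3 MISS; vc=[11]
#7 0x5d→b5/s1 MISS; vc=[11,9]
#8 0x130→b19/s3 L1-HIT; vc=[11,9]
#9 0x94→b9/s1 VC-HIT; vc=[11,5]
#10 0x54→b5/s1 VC-HIT; vc=[11,9]
#11 0x1bd→b27/s3 MISS; vc=[11,9,19]
#12 0x96→b9/s1 VC-HIT; vc=[11,5,19]
#13 0x1bd→b27/s3 L1-HIT; vc=[11,5,19]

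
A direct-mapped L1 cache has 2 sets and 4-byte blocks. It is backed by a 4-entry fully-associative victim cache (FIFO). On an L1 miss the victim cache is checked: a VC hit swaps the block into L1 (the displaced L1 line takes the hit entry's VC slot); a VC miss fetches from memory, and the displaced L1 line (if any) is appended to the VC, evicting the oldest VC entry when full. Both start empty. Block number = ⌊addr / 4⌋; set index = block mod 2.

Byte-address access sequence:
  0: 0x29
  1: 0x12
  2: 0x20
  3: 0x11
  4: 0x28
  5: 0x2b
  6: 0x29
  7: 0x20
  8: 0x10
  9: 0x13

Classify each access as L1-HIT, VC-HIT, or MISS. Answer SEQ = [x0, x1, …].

SEQ = [MISS, MISS, MISS, VC-HIT, VC-HIT, L1-HIT, L1-HIT, VC-HIT, VC-HIT, L1-HIT]

0: 0x29 (blk 10, set 0) → MISS  vc=[]
1: 0x12 (blk 4, set 0) → MISS  vc=[10]
2: 0x20 (blk 8, set 0) → MISS  vc=[10, 4]
3: 0x11 (blk 4, set 0) → VC-HIT  vc=[10, 8]
4: 0x28 (blk 10, set 0) → VC-HIT  vc=[4, 8]
5: 0x2b (blk 10, set 0) → L1-HIT  vc=[4, 8]
6: 0x29 (blk 10, set 0) → L1-HIT  vc=[4, 8]
7: 0x20 (blk 8, set 0) → VC-HIT  vc=[4, 10]
8: 0x10 (blk 4, set 0) → VC-HIT  vc=[8, 10]
9: 0x13 (blk 4, set 0) → L1-HIT  vc=[8, 10]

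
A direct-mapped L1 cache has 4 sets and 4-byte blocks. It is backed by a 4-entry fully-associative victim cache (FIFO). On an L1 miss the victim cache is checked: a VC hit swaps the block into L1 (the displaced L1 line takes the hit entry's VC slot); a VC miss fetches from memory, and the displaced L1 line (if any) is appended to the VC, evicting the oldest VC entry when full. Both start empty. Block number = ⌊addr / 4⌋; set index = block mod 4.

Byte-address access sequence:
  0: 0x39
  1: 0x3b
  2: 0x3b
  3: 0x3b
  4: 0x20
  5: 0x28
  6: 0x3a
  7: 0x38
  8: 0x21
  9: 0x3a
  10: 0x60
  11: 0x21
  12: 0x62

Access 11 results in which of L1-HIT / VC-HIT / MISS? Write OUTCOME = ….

OUTCOME = VC-HIT

0: 0x39 (blk 14, set 2) → MISS  vc=[]
1: 0x3b (blk 14, set 2) → L1-HIT  vc=[]
2: 0x3b (blk 14, set 2) → L1-HIT  vc=[]
3: 0x3b (blk 14, set 2) → L1-HIT  vc=[]
4: 0x20 (blk 8, set 0) → MISS  vc=[]
5: 0x28 (blk 10, set 2) → MISS  vc=[14]
6: 0x3a (blk 14, set 2) → VC-HIT  vc=[10]
7: 0x38 (blk 14, set 2) → L1-HIT  vc=[10]
8: 0x21 (blk 8, set 0) → L1-HIT  vc=[10]
9: 0x3a (blk 14, set 2) → L1-HIT  vc=[10]
10: 0x60 (blk 24, set 0) → MISS  vc=[10, 8]
11: 0x21 (blk 8, set 0) → VC-HIT  vc=[10, 24]
12: 0x62 (blk 24, set 0) → VC-HIT  vc=[10, 8]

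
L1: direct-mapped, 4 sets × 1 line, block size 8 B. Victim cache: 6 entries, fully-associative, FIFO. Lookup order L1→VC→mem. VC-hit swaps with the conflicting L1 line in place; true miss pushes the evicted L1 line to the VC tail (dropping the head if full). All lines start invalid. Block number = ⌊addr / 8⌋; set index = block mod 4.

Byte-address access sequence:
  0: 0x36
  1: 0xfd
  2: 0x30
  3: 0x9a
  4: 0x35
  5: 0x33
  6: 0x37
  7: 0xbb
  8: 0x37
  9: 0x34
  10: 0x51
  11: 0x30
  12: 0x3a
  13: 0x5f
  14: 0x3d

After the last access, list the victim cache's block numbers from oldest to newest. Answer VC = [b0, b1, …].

VC = [31, 19, 10, 23, 11]

#0 0x36→b6/s2 MISS; vc=[]
#1 0xfd→b31/s3 MISS; vc=[]
#2 0x30→b6/s2 L1-HIT; vc=[]
#3 0x9a→b19/s3 MISS; vc=[31]
#4 0x35→b6/s2 L1-HIT; vc=[31]
#5 0x33→b6/s2 L1-HIT; vc=[31]
#6 0x37→b6/s2 L1-HIT; vc=[31]
#7 0xbb→b23/s3 MISS; vc=[31,19]
#8 0x37→b6/s2 L1-HIT; vc=[31,19]
#9 0x34→b6/s2 L1-HIT; vc=[31,19]
#10 0x51→b10/s2 MISS; vc=[31,19,6]
#11 0x30→b6/s2 VC-HIT; vc=[31,19,10]
#12 0x3a→b7/s3 MISS; vc=[31,19,10,23]
#13 0x5f→b11/s3 MISS; vc=[31,19,10,23,7]
#14 0x3d→b7/s3 VC-HIT; vc=[31,19,10,23,11]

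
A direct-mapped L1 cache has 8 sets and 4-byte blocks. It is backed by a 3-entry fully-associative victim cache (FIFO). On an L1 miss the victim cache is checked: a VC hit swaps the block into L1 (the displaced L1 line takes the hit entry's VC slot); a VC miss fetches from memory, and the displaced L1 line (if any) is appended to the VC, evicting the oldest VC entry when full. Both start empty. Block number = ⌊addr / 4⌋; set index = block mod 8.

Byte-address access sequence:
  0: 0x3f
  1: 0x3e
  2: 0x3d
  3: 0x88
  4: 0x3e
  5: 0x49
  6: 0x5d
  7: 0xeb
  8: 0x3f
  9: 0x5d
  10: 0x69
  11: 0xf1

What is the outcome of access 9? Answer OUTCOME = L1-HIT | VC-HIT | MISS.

OUTCOME = VC-HIT

#0 0x3f→b15/s7 MISS; vc=[]
#1 0x3e→b15/s7 L1-HIT; vc=[]
#2 0x3d→b15/s7 L1-HIT; vc=[]
#3 0x88→b34/s2 MISS; vc=[]
#4 0x3e→b15/s7 L1-HIT; vc=[]
#5 0x49→b18/s2 MISS; vc=[34]
#6 0x5d→b23/s7 MISS; vc=[34,15]
#7 0xeb→b58/s2 MISS; vc=[34,15,18]
#8 0x3f→b15/s7 VC-HIT; vc=[34,23,18]
#9 0x5d→b23/s7 VC-HIT; vc=[34,15,18]
#10 0x69→b26/s2 MISS; vc=[15,18,58]
#11 0xf1→b60/s4 MISS; vc=[15,18,58]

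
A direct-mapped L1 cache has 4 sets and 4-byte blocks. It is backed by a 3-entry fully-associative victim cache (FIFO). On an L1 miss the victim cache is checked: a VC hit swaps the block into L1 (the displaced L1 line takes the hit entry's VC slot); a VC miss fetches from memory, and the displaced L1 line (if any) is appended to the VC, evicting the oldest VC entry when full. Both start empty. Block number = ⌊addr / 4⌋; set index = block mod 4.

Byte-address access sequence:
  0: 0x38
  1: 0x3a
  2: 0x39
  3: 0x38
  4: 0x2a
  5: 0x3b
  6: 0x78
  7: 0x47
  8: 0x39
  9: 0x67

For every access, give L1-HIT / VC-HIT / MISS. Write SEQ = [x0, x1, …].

SEQ = [MISS, L1-HIT, L1-HIT, L1-HIT, MISS, VC-HIT, MISS, MISS, VC-HIT, MISS]

0: 0x38 (blk 14, set 2) → MISS  vc=[]
1: 0x3a (blk 14, set 2) → L1-HIT  vc=[]
2: 0x39 (blk 14, set 2) → L1-HIT  vc=[]
3: 0x38 (blk 14, set 2) → L1-HIT  vc=[]
4: 0x2a (blk 10, set 2) → MISS  vc=[14]
5: 0x3b (blk 14, set 2) → VC-HIT  vc=[10]
6: 0x78 (blk 30, set 2) → MISS  vc=[10, 14]
7: 0x47 (blk 17, set 1) → MISS  vc=[10, 14]
8: 0x39 (blk 14, set 2) → VC-HIT  vc=[10, 30]
9: 0x67 (blk 25, set 1) → MISS  vc=[10, 30, 17]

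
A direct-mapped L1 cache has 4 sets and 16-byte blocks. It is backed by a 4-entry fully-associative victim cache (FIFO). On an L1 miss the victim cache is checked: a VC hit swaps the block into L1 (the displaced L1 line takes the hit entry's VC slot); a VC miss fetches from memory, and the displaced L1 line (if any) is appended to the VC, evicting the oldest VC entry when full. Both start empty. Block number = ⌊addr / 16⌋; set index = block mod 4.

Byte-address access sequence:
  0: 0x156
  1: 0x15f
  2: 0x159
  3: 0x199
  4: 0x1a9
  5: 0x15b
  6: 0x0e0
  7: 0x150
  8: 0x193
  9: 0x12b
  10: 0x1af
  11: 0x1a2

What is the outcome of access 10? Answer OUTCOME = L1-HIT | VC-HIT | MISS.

OUTCOME = VC-HIT

  [0] addr=0x156 blk=21 s=1: MISS | VC []
  [1] addr=0x15f blk=21 s=1: L1-HIT | VC []
  [2] addr=0x159 blk=21 s=1: L1-HIT | VC []
  [3] addr=0x199 blk=25 s=1: MISS | VC [21]
  [4] addr=0x1a9 blk=26 s=2: MISS | VC [21]
  [5] addr=0x15b blk=21 s=1: VC-HIT | VC [25]
  [6] addr=0xe0 blk=14 s=2: MISS | VC [25, 26]
  [7] addr=0x150 blk=21 s=1: L1-HIT | VC [25, 26]
  [8] addr=0x193 blk=25 s=1: VC-HIT | VC [21, 26]
  [9] addr=0x12b blk=18 s=2: MISS | VC [21, 26, 14]
  [10] addr=0x1af blk=26 s=2: VC-HIT | VC [21, 18, 14]
  [11] addr=0x1a2 blk=26 s=2: L1-HIT | VC [21, 18, 14]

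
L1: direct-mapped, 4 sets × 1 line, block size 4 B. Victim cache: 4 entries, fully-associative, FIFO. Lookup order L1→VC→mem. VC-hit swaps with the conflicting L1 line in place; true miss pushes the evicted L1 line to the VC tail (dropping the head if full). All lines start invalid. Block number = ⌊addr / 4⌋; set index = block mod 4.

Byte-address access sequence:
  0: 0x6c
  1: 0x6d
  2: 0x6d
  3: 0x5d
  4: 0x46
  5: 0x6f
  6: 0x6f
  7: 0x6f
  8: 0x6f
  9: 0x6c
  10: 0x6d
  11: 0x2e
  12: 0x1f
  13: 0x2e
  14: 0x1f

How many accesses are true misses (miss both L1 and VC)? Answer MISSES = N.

MISSES = 5

  [0] addr=0x6c blk=27 s=3: MISS | VC []
  [1] addr=0x6d blk=27 s=3: L1-HIT | VC []
  [2] addr=0x6d blk=27 s=3: L1-HIT | VC []
  [3] addr=0x5d blk=23 s=3: MISS | VC [27]
  [4] addr=0x46 blk=17 s=1: MISS | VC [27]
  [5] addr=0x6f blk=27 s=3: VC-HIT | VC [23]
  [6] addr=0x6f blk=27 s=3: L1-HIT | VC [23]
  [7] addr=0x6f blk=27 s=3: L1-HIT | VC [23]
  [8] addr=0x6f blk=27 s=3: L1-HIT | VC [23]
  [9] addr=0x6c blk=27 s=3: L1-HIT | VC [23]
  [10] addr=0x6d blk=27 s=3: L1-HIT | VC [23]
  [11] addr=0x2e blk=11 s=3: MISS | VC [23, 27]
  [12] addr=0x1f blk=7 s=3: MISS | VC [23, 27, 11]
  [13] addr=0x2e blk=11 s=3: VC-HIT | VC [23, 27, 7]
  [14] addr=0x1f blk=7 s=3: VC-HIT | VC [23, 27, 11]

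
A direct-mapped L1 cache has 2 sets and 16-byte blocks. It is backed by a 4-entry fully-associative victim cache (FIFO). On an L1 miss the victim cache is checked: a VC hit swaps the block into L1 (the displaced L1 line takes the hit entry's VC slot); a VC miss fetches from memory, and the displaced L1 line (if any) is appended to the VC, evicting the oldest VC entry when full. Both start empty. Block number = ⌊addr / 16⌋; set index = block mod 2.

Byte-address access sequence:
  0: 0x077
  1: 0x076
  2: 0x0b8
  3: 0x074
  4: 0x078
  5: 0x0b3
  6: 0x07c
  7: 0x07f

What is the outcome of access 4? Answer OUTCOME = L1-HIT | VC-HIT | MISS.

OUTCOME = L1-HIT

  [0] addr=0x77 blk=7 s=1: MISS | VC []
  [1] addr=0x76 blk=7 s=1: L1-HIT | VC []
  [2] addr=0xb8 blk=11 s=1: MISS | VC [7]
  [3] addr=0x74 blk=7 s=1: VC-HIT | VC [11]
  [4] addr=0x78 blk=7 s=1: L1-HIT | VC [11]
  [5] addr=0xb3 blk=11 s=1: VC-HIT | VC [7]
  [6] addr=0x7c blk=7 s=1: VC-HIT | VC [11]
  [7] addr=0x7f blk=7 s=1: L1-HIT | VC [11]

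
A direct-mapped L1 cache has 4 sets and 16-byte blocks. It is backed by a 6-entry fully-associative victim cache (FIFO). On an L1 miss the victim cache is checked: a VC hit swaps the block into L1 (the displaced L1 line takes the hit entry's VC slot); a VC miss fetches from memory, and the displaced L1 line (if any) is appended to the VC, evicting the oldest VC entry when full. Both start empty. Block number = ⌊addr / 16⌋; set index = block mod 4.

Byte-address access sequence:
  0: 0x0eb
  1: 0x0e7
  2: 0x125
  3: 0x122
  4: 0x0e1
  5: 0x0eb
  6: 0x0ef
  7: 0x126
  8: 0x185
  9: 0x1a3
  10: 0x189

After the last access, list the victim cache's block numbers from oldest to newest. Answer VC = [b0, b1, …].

VC = [14, 18]

0: 0xeb (blk 14, set 2) → MISS  vc=[]
1: 0xe7 (blk 14, set 2) → L1-HIT  vc=[]
2: 0x125 (blk 18, set 2) → MISS  vc=[14]
3: 0x122 (blk 18, set 2) → L1-HIT  vc=[14]
4: 0xe1 (blk 14, set 2) → VC-HIT  vc=[18]
5: 0xeb (blk 14, set 2) → L1-HIT  vc=[18]
6: 0xef (blk 14, set 2) → L1-HIT  vc=[18]
7: 0x126 (blk 18, set 2) → VC-HIT  vc=[14]
8: 0x185 (blk 24, set 0) → MISS  vc=[14]
9: 0x1a3 (blk 26, set 2) → MISS  vc=[14, 18]
10: 0x189 (blk 24, set 0) → L1-HIT  vc=[14, 18]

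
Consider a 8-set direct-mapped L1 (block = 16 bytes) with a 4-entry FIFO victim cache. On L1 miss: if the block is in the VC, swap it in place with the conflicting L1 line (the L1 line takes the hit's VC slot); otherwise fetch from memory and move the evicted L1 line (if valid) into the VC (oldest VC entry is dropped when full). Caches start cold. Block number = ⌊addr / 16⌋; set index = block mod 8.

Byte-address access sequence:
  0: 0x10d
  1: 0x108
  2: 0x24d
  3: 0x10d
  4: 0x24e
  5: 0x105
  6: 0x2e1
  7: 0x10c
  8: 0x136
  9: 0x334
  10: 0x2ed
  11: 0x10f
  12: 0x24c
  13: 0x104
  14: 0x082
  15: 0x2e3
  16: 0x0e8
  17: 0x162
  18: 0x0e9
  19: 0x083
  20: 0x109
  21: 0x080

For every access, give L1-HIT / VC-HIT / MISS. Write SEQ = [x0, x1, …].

SEQ = [MISS, L1-HIT, MISS, L1-HIT, L1-HIT, L1-HIT, MISS, L1-HIT, MISS, MISS, L1-HIT, L1-HIT, L1-HIT, L1-HIT, MISS, L1-HIT, MISS, MISS, VC-HIT, L1-HIT, VC-HIT, VC-HIT]

#0 0x10d→b16/s0 MISS; vc=[]
#1 0x108→b16/s0 L1-HIT; vc=[]
#2 0x24d→b36/s4 MISS; vc=[]
#3 0x10d→b16/s0 L1-HIT; vc=[]
#4 0x24e→b36/s4 L1-HIT; vc=[]
#5 0x105→b16/s0 L1-HIT; vc=[]
#6 0x2e1→b46/s6 MISS; vc=[]
#7 0x10c→b16/s0 L1-HIT; vc=[]
#8 0x136→b19/s3 MISS; vc=[]
#9 0x334→b51/s3 MISS; vc=[19]
#10 0x2ed→b46/s6 L1-HIT; vc=[19]
#11 0x10f→b16/s0 L1-HIT; vc=[19]
#12 0x24c→b36/s4 L1-HIT; vc=[19]
#13 0x104→b16/s0 L1-HIT; vc=[19]
#14 0x82→b8/s0 MISS; vc=[19,16]
#15 0x2e3→b46/s6 L1-HIT; vc=[19,16]
#16 0xe8→b14/s6 MISS; vc=[19,16,46]
#17 0x162→b22/s6 MISS; vc=[19,16,46,14]
#18 0xe9→b14/s6 VC-HIT; vc=[19,16,46,22]
#19 0x83→b8/s0 L1-HIT; vc=[19,16,46,22]
#20 0x109→b16/s0 VC-HIT; vc=[19,8,46,22]
#21 0x80→b8/s0 VC-HIT; vc=[19,16,46,22]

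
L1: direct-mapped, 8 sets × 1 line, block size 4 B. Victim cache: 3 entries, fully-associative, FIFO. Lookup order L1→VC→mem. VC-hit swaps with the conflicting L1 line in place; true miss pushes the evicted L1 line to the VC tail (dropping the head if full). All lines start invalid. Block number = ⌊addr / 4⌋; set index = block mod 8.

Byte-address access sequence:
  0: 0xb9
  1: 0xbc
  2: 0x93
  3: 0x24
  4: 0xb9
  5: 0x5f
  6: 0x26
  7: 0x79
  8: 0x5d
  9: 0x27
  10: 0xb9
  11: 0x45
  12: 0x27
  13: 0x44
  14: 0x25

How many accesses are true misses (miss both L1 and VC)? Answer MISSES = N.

  [0] addr=0xb9 blk=46 s=6: MISS | VC []
  [1] addr=0xbc blk=47 s=7: MISS | VC []
  [2] addr=0x93 blk=36 s=4: MISS | VC []
  [3] addr=0x24 blk=9 s=1: MISS | VC []
  [4] addr=0xb9 blk=46 s=6: L1-HIT | VC []
  [5] addr=0x5f blk=23 s=7: MISS | VC [47]
  [6] addr=0x26 blk=9 s=1: L1-HIT | VC [47]
  [7] addr=0x79 blk=30 s=6: MISS | VC [47, 46]
  [8] addr=0x5d blk=23 s=7: L1-HIT | VC [47, 46]
  [9] addr=0x27 blk=9 s=1: L1-HIT | VC [47, 46]
  [10] addr=0xb9 blk=46 s=6: VC-HIT | VC [47, 30]
  [11] addr=0x45 blk=17 s=1: MISS | VC [47, 30, 9]
  [12] addr=0x27 blk=9 s=1: VC-HIT | VC [47, 30, 17]
  [13] addr=0x44 blk=17 s=1: VC-HIT | VC [47, 30, 9]
  [14] addr=0x25 blk=9 s=1: VC-HIT | VC [47, 30, 17]

MISSES = 7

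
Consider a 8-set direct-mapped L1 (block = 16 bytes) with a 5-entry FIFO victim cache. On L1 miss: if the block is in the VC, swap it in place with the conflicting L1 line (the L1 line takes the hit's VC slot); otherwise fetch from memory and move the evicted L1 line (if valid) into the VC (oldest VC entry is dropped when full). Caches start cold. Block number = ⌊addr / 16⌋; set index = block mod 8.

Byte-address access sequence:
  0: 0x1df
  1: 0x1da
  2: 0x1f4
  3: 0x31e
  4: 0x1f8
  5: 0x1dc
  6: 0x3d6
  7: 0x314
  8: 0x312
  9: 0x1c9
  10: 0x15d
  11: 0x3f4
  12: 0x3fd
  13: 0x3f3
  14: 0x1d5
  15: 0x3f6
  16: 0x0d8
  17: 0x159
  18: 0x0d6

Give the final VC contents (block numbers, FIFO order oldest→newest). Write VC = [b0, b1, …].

VC = [21, 61, 31, 29]

0: 0x1df (blk 29, set 5) → MISS  vc=[]
1: 0x1da (blk 29, set 5) → L1-HIT  vc=[]
2: 0x1f4 (blk 31, set 7) → MISS  vc=[]
3: 0x31e (blk 49, set 1) → MISS  vc=[]
4: 0x1f8 (blk 31, set 7) → L1-HIT  vc=[]
5: 0x1dc (blk 29, set 5) → L1-HIT  vc=[]
6: 0x3d6 (blk 61, set 5) → MISS  vc=[29]
7: 0x314 (blk 49, set 1) → L1-HIT  vc=[29]
8: 0x312 (blk 49, set 1) → L1-HIT  vc=[29]
9: 0x1c9 (blk 28, set 4) → MISS  vc=[29]
10: 0x15d (blk 21, set 5) → MISS  vc=[29, 61]
11: 0x3f4 (blk 63, set 7) → MISS  vc=[29, 61, 31]
12: 0x3fd (blk 63, set 7) → L1-HIT  vc=[29, 61, 31]
13: 0x3f3 (blk 63, set 7) → L1-HIT  vc=[29, 61, 31]
14: 0x1d5 (blk 29, set 5) → VC-HIT  vc=[21, 61, 31]
15: 0x3f6 (blk 63, set 7) → L1-HIT  vc=[21, 61, 31]
16: 0xd8 (blk 13, set 5) → MISS  vc=[21, 61, 31, 29]
17: 0x159 (blk 21, set 5) → VC-HIT  vc=[13, 61, 31, 29]
18: 0xd6 (blk 13, set 5) → VC-HIT  vc=[21, 61, 31, 29]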